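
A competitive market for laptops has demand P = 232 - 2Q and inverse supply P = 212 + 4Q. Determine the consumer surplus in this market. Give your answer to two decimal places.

11.11

Setting demand equal to supply, 20 = 6Q, so Q* = 3.3333 and P* = 225.3333.
The demand choke price is 232, so CS = (1/2)(Q*)(232 - P*) = (1/2)(3.3333)(6.6667) = 11.1111.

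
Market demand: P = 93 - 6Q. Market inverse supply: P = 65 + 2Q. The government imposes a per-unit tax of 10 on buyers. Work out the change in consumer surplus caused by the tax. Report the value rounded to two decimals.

Without the tax, 93 - 6Q = 65 + 2Q so Q* = 3.5 and P* = 72.
With the tax, buyers' net willingness to pay falls by 10: (93 - 10) - 6Q = 65 + 2Q, so Q_t = 2.25. Buyers pay P_b = 79.5; sellers receive P_s = P_b - 10 = 69.5.
Consumers lose the trapezoid between P* and P_b out to Q_t plus the triangle from Q_t to Q*: change in CS = 15.1875 - 36.75 = -21.5625.

-21.56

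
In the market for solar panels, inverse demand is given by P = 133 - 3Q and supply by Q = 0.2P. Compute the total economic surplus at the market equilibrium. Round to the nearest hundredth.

Rewriting supply in inverse form: P = 5Q.
Equilibrium: 133 - 3Q = 5Q, so Q* = 16.625 and P* = 83.125.
Total surplus is the full triangle between the curves from 0 to Q*: (1/2)(16.625)(133 - 0) = 1105.5625.

1105.56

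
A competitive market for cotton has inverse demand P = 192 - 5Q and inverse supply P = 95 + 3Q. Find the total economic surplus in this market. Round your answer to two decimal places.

588.06

Equilibrium: 192 - 5Q = 95 + 3Q, so Q* = 12.125 and P* = 131.375.
CS = (1/2)(12.125)(60.625) = 367.5391 and PS = (1/2)(12.125)(36.375) = 220.5234, so total surplus = 588.0625.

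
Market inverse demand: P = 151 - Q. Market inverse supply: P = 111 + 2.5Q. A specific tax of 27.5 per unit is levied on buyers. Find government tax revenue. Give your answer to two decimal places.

98.21

Pre-tax equilibrium: 151 - Q = 111 + 2.5Q gives Q* = 11.4286, P* = 139.5714.
With the tax, buyers' net willingness to pay falls by 27.5: (151 - 27.5) - Q = 111 + 2.5Q, so Q_t = 3.5714. Buyers pay P_b = 147.4286; sellers receive P_s = P_b - 27.5 = 119.9286.
Revenue is the tax times quantity traded: 27.5 x 3.5714 = 98.2143.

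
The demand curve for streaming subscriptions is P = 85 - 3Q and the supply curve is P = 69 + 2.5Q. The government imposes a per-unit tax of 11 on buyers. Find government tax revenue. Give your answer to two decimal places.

10.00

Without the tax, 85 - 3Q = 69 + 2.5Q so Q* = 2.9091 and P* = 76.2727.
With the tax, buyers' net willingness to pay falls by 11: (85 - 11) - 3Q = 69 + 2.5Q, so Q_t = 0.9091. Buyers pay P_b = 82.2727; sellers receive P_s = P_b - 11 = 71.2727.
Tax revenue = t x Q_t = 11 x 0.9091 = 10.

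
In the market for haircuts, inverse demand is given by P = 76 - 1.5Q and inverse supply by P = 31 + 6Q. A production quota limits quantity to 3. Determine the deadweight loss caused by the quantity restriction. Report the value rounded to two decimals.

Without the quota, 76 - 1.5Q = 31 + 6Q gives Q* = 6.
At Q = 3 the demand price is 76 - 1.5(3) = 71.5 and the supply price is 31 + 6(3) = 49.
Deadweight loss is the triangle between the curves from 3 to 6: (1/2)(71.5 - 49)(6 - 3) = 33.75.

33.75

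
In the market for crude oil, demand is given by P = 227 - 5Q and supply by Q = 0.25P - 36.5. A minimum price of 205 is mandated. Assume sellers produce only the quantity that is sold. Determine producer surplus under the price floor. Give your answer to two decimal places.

220.88

Rewriting supply in inverse form: P = 146 + 4Q.
Without the control, 227 - 5Q = 146 + 4Q so Q* = 9 and P* = 182.
At the floor price 205, quantity demanded is (227 - 205)/5 = 4.4; demand is the short side, so Q = 4.4 trades at P = 205.
The supply price at Q = 4.4 is 163.6. PS is the trapezoid between 205 and supply over [0, 4.4]: (1/2)[(205 - 146) + (205 - 163.6)](4.4) = 220.88.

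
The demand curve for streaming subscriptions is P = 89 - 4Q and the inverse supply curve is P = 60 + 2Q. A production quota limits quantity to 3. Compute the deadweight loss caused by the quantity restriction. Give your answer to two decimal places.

Without the quota, 89 - 4Q = 60 + 2Q gives Q* = 4.8333.
At Q = 3 the demand price is 89 - 4(3) = 77 and the supply price is 60 + 2(3) = 66.
Deadweight loss is the triangle between the curves from 3 to 4.8333: (1/2)(77 - 66)(4.8333 - 3) = 10.0833.

10.08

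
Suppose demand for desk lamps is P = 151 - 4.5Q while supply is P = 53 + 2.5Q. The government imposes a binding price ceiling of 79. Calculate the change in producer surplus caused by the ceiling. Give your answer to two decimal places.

-109.80

Free-market equilibrium: 151 - 4.5Q = 53 + 2.5Q gives Q* = 14, P* = 88.
At P = 79, sellers supply (79 - 53)/2.5 = 10.4 while buyers want more, so the quantity traded is 10.4 at price 79.
PS goes from (1/2)(14)(35) = 245 to 135.2 (computed as (79 - 53)(10.4) - (1/2)(2.5)(10.4)^2), a change of -109.8.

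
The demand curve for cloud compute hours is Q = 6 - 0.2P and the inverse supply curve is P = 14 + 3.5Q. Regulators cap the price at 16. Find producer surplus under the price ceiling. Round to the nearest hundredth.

0.57

Rewriting demand in inverse form: P = 30 - 5Q.
Free-market equilibrium: 30 - 5Q = 14 + 3.5Q gives Q* = 1.8824, P* = 20.5882.
At the ceiling price 16, quantity supplied is (16 - 14)/3.5 = 0.5714; supply is the short side, so Q = 0.5714 trades at P = 16.
PS is the triangle above supply below 16: (1/2)(0.5714)(16 - 14) = 0.5714.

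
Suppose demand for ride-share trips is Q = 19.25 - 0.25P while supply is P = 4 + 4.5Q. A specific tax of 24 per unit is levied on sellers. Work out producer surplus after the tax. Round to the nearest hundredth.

74.77

Rewriting demand in inverse form: P = 77 - 4Q.
Pre-tax equilibrium: 77 - 4Q = 4 + 4.5Q gives Q* = 8.5882, P* = 42.6471.
With the tax, sellers need 24 more per unit: 77 - 4Q = 4 + 4.5Q + 24, so Q_t = 5.7647. Buyers pay P_b = 53.9412; sellers receive P_s = P_b - 24 = 29.9412.
PS = (1/2)(Q_t)(P_s - 4) = (1/2)(5.7647)(25.9412) = 74.7716.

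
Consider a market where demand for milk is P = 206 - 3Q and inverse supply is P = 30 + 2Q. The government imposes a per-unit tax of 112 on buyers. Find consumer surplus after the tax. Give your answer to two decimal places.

245.76

Pre-tax equilibrium: 206 - 3Q = 30 + 2Q gives Q* = 35.2, P* = 100.4.
A tax on buyers shifts demand down by 112: (206 - 112) - 3Q = 30 + 2Q, so Q_t = 12.8. Buyers pay P_b = 167.6; sellers receive P_s = P_b - 112 = 55.6.
Consumer surplus is the triangle under demand above P_b: (1/2)(12.8)(206 - 167.6) = 245.76.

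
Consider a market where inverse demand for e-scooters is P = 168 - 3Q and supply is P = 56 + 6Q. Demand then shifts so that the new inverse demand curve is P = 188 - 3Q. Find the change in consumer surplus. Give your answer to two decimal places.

Initial equilibrium: Q_0 = 12.4444, P_0 = 130.6667; CS_0 = (1/2)(12.4444)(37.3333) = 232.2963, PS_0 = (1/2)(12.4444)(74.6667) = 464.5926.
New equilibrium: 188 - 3Q = 56 + 6Q gives Q_1 = 14.6667, P_1 = 144; CS_1 = 322.6667, PS_1 = 645.3333.
Change in consumer surplus = 322.6667 - 232.2963 = 90.3704.

90.37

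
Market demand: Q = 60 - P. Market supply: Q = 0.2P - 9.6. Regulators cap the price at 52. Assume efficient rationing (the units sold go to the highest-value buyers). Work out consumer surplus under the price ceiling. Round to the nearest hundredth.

Rewriting demand in inverse form: P = 60 - Q.
Rewriting supply in inverse form: P = 48 + 5Q.
Free-market equilibrium: 60 - Q = 48 + 5Q gives Q* = 2, P* = 58.
At P = 52, sellers supply (52 - 48)/5 = 0.8 while buyers want more, so the quantity traded is 0.8 at price 52.
The demand price at Q = 0.8 is 59.2. CS is the trapezoid between demand and 52 over [0, 0.8]: (1/2)[(60 - 52) + (59.2 - 52)](0.8) = 6.08.

6.08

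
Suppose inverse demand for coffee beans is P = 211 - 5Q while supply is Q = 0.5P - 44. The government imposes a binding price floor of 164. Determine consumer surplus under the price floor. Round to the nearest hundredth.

Rewriting supply in inverse form: P = 88 + 2Q.
Free-market equilibrium: 211 - 5Q = 88 + 2Q gives Q* = 17.5714, P* = 123.1429.
At the floor price 164, quantity demanded is (211 - 164)/5 = 9.4; demand is the short side, so Q = 9.4 trades at P = 164.
CS is the triangle under demand above 164: (1/2)(9.4)(211 - 164) = 220.9.

220.90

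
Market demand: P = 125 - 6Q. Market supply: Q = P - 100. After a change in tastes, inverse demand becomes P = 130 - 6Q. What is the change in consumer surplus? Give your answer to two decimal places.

Rewriting supply in inverse form: P = 100 + Q.
Initial equilibrium: Q_0 = 3.5714, P_0 = 103.5714; CS_0 = (1/2)(3.5714)(21.4286) = 38.2653, PS_0 = (1/2)(3.5714)(3.5714) = 6.3776.
New equilibrium: 130 - 6Q = 100 + Q gives Q_1 = 4.2857, P_1 = 104.2857; CS_1 = 55.102, PS_1 = 9.1837.
Change in consumer surplus = 55.102 - 38.2653 = 16.8367.

16.84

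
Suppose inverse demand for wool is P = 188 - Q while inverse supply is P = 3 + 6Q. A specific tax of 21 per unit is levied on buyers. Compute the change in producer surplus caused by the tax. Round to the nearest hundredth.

-448.71

Pre-tax equilibrium: 188 - Q = 3 + 6Q gives Q* = 26.4286, P* = 161.5714.
A tax on buyers shifts demand down by 21: (188 - 21) - Q = 3 + 6Q, so Q_t = 23.4286. Buyers pay P_b = 164.5714; sellers receive P_s = P_b - 21 = 143.5714.
PS falls from (1/2)(26.4286)(158.5714) = 2095.4082 to (1/2)(23.4286)(140.5714) = 1646.6939, a change of -448.7143.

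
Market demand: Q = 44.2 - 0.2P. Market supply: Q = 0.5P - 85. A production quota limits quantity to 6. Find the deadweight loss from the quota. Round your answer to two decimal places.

5.79

Rewriting demand in inverse form: P = 221 - 5Q.
Rewriting supply in inverse form: P = 170 + 2Q.
Without the quota, 221 - 5Q = 170 + 2Q gives Q* = 7.2857.
At Q = 6 the demand price is 221 - 5(6) = 191 and the supply price is 170 + 2(6) = 182.
Deadweight loss is the triangle between the curves from 6 to 7.2857: (1/2)(191 - 182)(7.2857 - 6) = 5.7857.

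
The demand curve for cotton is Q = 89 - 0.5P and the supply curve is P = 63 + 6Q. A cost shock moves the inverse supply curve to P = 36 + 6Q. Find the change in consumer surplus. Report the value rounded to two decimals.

108.42

Rewriting demand in inverse form: P = 178 - 2Q.
Initial equilibrium: Q_0 = 14.375, P_0 = 149.25; CS_0 = (1/2)(14.375)(28.75) = 206.6406, PS_0 = (1/2)(14.375)(86.25) = 619.9219.
New equilibrium: 178 - 2Q = 36 + 6Q gives Q_1 = 17.75, P_1 = 142.5; CS_1 = 315.0625, PS_1 = 945.1875.
Change in consumer surplus = 315.0625 - 206.6406 = 108.4219.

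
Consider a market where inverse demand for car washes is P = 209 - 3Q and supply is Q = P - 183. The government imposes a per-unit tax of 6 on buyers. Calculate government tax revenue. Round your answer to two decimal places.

30.00

Rewriting supply in inverse form: P = 183 + Q.
Without the tax, 209 - 3Q = 183 + Q so Q* = 6.5 and P* = 189.5.
With the tax, buyers' net willingness to pay falls by 6: (209 - 6) - 3Q = 183 + Q, so Q_t = 5. Buyers pay P_b = 194; sellers receive P_s = P_b - 6 = 188.
Tax revenue = t x Q_t = 6 x 5 = 30.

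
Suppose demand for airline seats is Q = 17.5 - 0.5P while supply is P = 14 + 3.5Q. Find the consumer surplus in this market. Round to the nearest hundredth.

14.58

Rewriting demand in inverse form: P = 35 - 2Q.
Setting demand equal to supply, 21 = 5.5Q, so Q* = 3.8182 and P* = 27.3636.
CS is the area between the demand curve and P* from 0 to Q*: (1/2)(3.8182)(7.6364) = 14.5785.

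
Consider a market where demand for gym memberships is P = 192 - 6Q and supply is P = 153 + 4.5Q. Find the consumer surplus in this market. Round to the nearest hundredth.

Set 192 - 6Q = 153 + 4.5Q, which gives 39 = 10.5Q, so Q* = 3.7143 and P* = 192 - 6(3.7143) = 169.7143.
Consumer surplus is the triangle under demand above P*: (1/2)(3.7143)(192 - 169.7143) = (1/2)(3.7143)(22.2857) = 41.3878.

41.39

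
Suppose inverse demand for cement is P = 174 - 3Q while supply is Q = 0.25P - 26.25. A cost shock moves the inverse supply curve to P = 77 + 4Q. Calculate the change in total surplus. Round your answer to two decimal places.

Rewriting supply in inverse form: P = 105 + 4Q.
Initial equilibrium: Q_0 = 9.8571, P_0 = 144.4286; CS_0 = (1/2)(9.8571)(29.5714) = 145.7449, PS_0 = (1/2)(9.8571)(39.4286) = 194.3265.
New equilibrium: 174 - 3Q = 77 + 4Q gives Q_1 = 13.8571, P_1 = 132.4286; CS_1 = 288.0306, PS_1 = 384.0408.
Change in total surplus = (288.0306 + 384.0408) - (145.7449 + 194.3265) = 332.

332.00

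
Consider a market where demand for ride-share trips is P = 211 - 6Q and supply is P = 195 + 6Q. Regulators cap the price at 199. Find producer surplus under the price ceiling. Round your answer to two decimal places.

Without the control, 211 - 6Q = 195 + 6Q so Q* = 1.3333 and P* = 203.
At P = 199, sellers supply (199 - 195)/6 = 0.6667 while buyers want more, so the quantity traded is 0.6667 at price 199.
PS is the triangle above supply below 199: (1/2)(0.6667)(199 - 195) = 1.3333.

1.33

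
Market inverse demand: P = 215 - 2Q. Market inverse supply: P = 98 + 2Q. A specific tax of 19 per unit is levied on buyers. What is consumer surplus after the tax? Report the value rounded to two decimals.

Without the tax, 215 - 2Q = 98 + 2Q so Q* = 29.25 and P* = 156.5.
With the tax, buyers' net willingness to pay falls by 19: (215 - 19) - 2Q = 98 + 2Q, so Q_t = 24.5. Buyers pay P_b = 166; sellers receive P_s = P_b - 19 = 147.
CS = (1/2)(Q_t)(215 - P_b) = (1/2)(24.5)(49) = 600.25.

600.25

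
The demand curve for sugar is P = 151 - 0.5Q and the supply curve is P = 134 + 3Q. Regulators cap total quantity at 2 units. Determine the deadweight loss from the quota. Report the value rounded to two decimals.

Without the quota, 151 - 0.5Q = 134 + 3Q gives Q* = 4.8571.
At Q = 2 the demand price is 151 - 0.5(2) = 150 and the supply price is 134 + 3(2) = 140.
Deadweight loss is the triangle between the curves from 2 to 4.8571: (1/2)(150 - 140)(4.8571 - 2) = 14.2857.

14.29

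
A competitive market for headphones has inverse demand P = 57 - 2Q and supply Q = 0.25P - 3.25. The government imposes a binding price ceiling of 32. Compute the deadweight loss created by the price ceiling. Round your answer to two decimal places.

Rewriting supply in inverse form: P = 13 + 4Q.
Free-market equilibrium: 57 - 2Q = 13 + 4Q gives Q* = 7.3333, P* = 42.3333.
At the ceiling price 32, quantity supplied is (32 - 13)/4 = 4.75; supply is the short side, so Q = 4.75 trades at P = 32.
At Q = 4.75 the demand price is 47.5 and the supply price is 32. Deadweight loss is the triangle between the curves from 4.75 to 7.3333: (1/2)(47.5 - 32)(7.3333 - 4.75) = 20.0208.

20.02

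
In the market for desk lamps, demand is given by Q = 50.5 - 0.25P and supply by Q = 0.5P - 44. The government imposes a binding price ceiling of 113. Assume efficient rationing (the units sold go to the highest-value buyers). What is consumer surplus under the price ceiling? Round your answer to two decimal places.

800.00

Rewriting demand in inverse form: P = 202 - 4Q.
Rewriting supply in inverse form: P = 88 + 2Q.
Without the control, 202 - 4Q = 88 + 2Q so Q* = 19 and P* = 126.
At the ceiling price 113, quantity supplied is (113 - 88)/2 = 12.5; supply is the short side, so Q = 12.5 trades at P = 113.
The demand price at Q = 12.5 is 152. CS is the trapezoid between demand and 113 over [0, 12.5]: (1/2)[(202 - 113) + (152 - 113)](12.5) = 800.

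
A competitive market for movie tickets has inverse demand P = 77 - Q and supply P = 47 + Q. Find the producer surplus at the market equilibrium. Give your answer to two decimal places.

Set 77 - Q = 47 + Q, which gives 30 = 2Q, so Q* = 15 and P* = 77 - (15) = 62.
The supply curve's price intercept is 47, so PS = (1/2)(Q*)(P* - 47) = (1/2)(15)(15) = 112.5.

112.50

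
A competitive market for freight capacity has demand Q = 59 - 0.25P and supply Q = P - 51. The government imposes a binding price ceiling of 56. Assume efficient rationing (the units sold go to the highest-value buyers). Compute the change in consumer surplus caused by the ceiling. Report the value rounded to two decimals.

-1888.00

Rewriting demand in inverse form: P = 236 - 4Q.
Rewriting supply in inverse form: P = 51 + Q.
Without the control, 236 - 4Q = 51 + Q so Q* = 37 and P* = 88.
At P = 56, sellers supply (56 - 51)/1 = 5 while buyers want more, so the quantity traded is 5 at price 56.
CS goes from (1/2)(37)(148) = 2738 to 850 (computed as (236 - 56)(5) - (1/2)(4)(5)^2), a change of -1888.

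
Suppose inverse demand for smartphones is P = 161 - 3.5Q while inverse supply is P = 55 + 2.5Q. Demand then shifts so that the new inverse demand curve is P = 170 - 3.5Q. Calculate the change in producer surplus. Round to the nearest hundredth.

Initial equilibrium: Q_0 = 17.6667, P_0 = 99.1667; CS_0 = (1/2)(17.6667)(61.8333) = 546.1944, PS_0 = (1/2)(17.6667)(44.1667) = 390.1389.
New equilibrium: 170 - 3.5Q = 55 + 2.5Q gives Q_1 = 19.1667, P_1 = 102.9167; CS_1 = 642.8819, PS_1 = 459.2014.
Change in producer surplus = 459.2014 - 390.1389 = 69.0625.

69.06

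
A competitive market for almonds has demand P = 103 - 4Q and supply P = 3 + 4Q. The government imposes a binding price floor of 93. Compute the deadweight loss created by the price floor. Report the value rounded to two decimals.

Without the control, 103 - 4Q = 3 + 4Q so Q* = 12.5 and P* = 53.
At P = 93, buyers demand (103 - 93)/4 = 2.5 while sellers would supply more, so the quantity traded is 2.5 at price 93.
At Q = 2.5 the demand price is 93 and the supply price is 13. Deadweight loss is the triangle between the curves from 2.5 to 12.5: (1/2)(93 - 13)(12.5 - 2.5) = 400.

400.00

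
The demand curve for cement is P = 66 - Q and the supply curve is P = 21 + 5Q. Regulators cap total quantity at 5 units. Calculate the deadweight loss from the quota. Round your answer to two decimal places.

Without the quota, 66 - Q = 21 + 5Q gives Q* = 7.5.
At Q = 5 the demand price is 66 - (5) = 61 and the supply price is 21 + 5(5) = 46.
DWL = (1/2)(gap between curves at 5) x (Q* - 5) = (1/2)(15)(2.5) = 18.75.

18.75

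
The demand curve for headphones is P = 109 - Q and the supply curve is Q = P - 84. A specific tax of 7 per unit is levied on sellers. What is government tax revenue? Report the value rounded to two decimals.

Rewriting supply in inverse form: P = 84 + Q.
Pre-tax equilibrium: 109 - Q = 84 + Q gives Q* = 12.5, P* = 96.5.
A tax on sellers shifts supply up by 7: 109 - Q = 84 + Q + 7, so Q_t = 9. Buyers pay P_b = 100; sellers receive P_s = P_b - 7 = 93.
Tax revenue = t x Q_t = 7 x 9 = 63.

63.00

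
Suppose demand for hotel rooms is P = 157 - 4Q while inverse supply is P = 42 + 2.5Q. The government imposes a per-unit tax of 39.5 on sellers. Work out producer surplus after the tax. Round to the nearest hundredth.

168.65

Without the tax, 157 - 4Q = 42 + 2.5Q so Q* = 17.6923 and P* = 86.2308.
A tax on sellers shifts supply up by 39.5: 157 - 4Q = 42 + 2.5Q + 39.5, so Q_t = 11.6154. Buyers pay P_b = 110.5385; sellers receive P_s = P_b - 39.5 = 71.0385.
Producer surplus is the triangle above supply below P_s: (1/2)(11.6154)(71.0385 - 42) = 168.6464.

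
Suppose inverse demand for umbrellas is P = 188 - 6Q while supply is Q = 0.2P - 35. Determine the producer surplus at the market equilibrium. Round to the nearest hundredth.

3.49

Rewriting supply in inverse form: P = 175 + 5Q.
Equilibrium: 188 - 6Q = 175 + 5Q, so Q* = 1.1818 and P* = 180.9091.
PS is the area between P* and the supply curve from 0 to Q*: (1/2)(1.1818)(5.9091) = 3.4917.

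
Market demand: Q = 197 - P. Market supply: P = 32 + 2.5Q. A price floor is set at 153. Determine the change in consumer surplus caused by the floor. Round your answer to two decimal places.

-143.22

Rewriting demand in inverse form: P = 197 - Q.
Without the control, 197 - Q = 32 + 2.5Q so Q* = 47.1429 and P* = 149.8571.
At P = 153, buyers demand (197 - 153)/1 = 44 while sellers would supply more, so the quantity traded is 44 at price 153.
CS goes from (1/2)(47.1429)(47.1429) = 1111.2245 to 968 (computed as (197 - 153)(44) - (1/2)(1)(44)^2), a change of -143.2245.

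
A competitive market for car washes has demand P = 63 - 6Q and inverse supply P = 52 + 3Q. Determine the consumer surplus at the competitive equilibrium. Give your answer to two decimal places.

Setting demand equal to supply, 11 = 9Q, so Q* = 1.2222 and P* = 55.6667.
Consumer surplus is the triangle under demand above P*: (1/2)(1.2222)(63 - 55.6667) = (1/2)(1.2222)(7.3333) = 4.4815.

4.48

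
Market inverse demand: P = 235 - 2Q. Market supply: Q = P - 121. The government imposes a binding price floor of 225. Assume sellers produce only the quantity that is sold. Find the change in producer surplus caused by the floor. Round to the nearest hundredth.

-214.50

Rewriting supply in inverse form: P = 121 + Q.
Free-market equilibrium: 235 - 2Q = 121 + Q gives Q* = 38, P* = 159.
At the floor price 225, quantity demanded is (235 - 225)/2 = 5; demand is the short side, so Q = 5 trades at P = 225.
PS goes from (1/2)(38)(38) = 722 to 507.5 (computed as (225 - 121)(5) - (1/2)(1)(5)^2), a change of -214.5.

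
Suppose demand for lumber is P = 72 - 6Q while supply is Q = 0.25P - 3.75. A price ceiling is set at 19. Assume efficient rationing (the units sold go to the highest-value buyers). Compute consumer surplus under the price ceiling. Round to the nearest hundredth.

Rewriting supply in inverse form: P = 15 + 4Q.
Free-market equilibrium: 72 - 6Q = 15 + 4Q gives Q* = 5.7, P* = 37.8.
At P = 19, sellers supply (19 - 15)/4 = 1 while buyers want more, so the quantity traded is 1 at price 19.
The demand price at Q = 1 is 66. CS is the trapezoid between demand and 19 over [0, 1]: (1/2)[(72 - 19) + (66 - 19)](1) = 50.

50.00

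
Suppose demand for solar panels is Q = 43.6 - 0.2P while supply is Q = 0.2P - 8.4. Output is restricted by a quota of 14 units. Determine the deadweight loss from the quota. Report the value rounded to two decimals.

Rewriting demand in inverse form: P = 218 - 5Q.
Rewriting supply in inverse form: P = 42 + 5Q.
Without the quota, 218 - 5Q = 42 + 5Q gives Q* = 17.6.
At Q = 14 the demand price is 218 - 5(14) = 148 and the supply price is 42 + 5(14) = 112.
DWL = (1/2)(gap between curves at 14) x (Q* - 14) = (1/2)(36)(3.6) = 64.8.

64.80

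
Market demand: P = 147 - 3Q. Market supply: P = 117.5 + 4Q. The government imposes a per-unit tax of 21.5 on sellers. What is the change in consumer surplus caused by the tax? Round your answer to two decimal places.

-24.68

Pre-tax equilibrium: 147 - 3Q = 117.5 + 4Q gives Q* = 4.2143, P* = 134.3571.
With the tax, sellers need 21.5 more per unit: 147 - 3Q = 117.5 + 4Q + 21.5, so Q_t = 1.1429. Buyers pay P_b = 143.5714; sellers receive P_s = P_b - 21.5 = 122.0714.
Consumers lose the trapezoid between P* and P_b out to Q_t plus the triangle from Q_t to Q*: change in CS = 1.9592 - 26.6403 = -24.6811.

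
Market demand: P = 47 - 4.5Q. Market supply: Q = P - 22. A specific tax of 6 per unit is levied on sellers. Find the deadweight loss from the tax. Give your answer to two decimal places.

3.27

Rewriting supply in inverse form: P = 22 + Q.
Pre-tax equilibrium: 47 - 4.5Q = 22 + Q gives Q* = 4.5455, P* = 26.5455.
With the tax, sellers need 6 more per unit: 47 - 4.5Q = 22 + Q + 6, so Q_t = 3.4545. Buyers pay P_b = 31.4545; sellers receive P_s = P_b - 6 = 25.4545.
The welfare triangle lost has base Q* - Q_t = 1.0909 and height t = 6, so DWL = (1/2)(1.0909)(6) = 3.2727.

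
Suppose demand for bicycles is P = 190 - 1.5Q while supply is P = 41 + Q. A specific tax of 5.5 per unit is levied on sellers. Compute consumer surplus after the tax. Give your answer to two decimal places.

2471.07

Pre-tax equilibrium: 190 - 1.5Q = 41 + Q gives Q* = 59.6, P* = 100.6.
With the tax, sellers need 5.5 more per unit: 190 - 1.5Q = 41 + Q + 5.5, so Q_t = 57.4. Buyers pay P_b = 103.9; sellers receive P_s = P_b - 5.5 = 98.4.
Consumer surplus is the triangle under demand above P_b: (1/2)(57.4)(190 - 103.9) = 2471.07.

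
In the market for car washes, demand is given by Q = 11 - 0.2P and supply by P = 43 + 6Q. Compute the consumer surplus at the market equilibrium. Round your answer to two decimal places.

Rewriting demand in inverse form: P = 55 - 5Q.
Setting demand equal to supply, 12 = 11Q, so Q* = 1.0909 and P* = 49.5455.
The demand choke price is 55, so CS = (1/2)(Q*)(55 - P*) = (1/2)(1.0909)(5.4545) = 2.9752.

2.98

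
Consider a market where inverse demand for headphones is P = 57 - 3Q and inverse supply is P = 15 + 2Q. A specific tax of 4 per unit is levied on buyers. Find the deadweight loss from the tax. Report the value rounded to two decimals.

1.60

Pre-tax equilibrium: 57 - 3Q = 15 + 2Q gives Q* = 8.4, P* = 31.8.
With the tax, buyers' net willingness to pay falls by 4: (57 - 4) - 3Q = 15 + 2Q, so Q_t = 7.6. Buyers pay P_b = 34.2; sellers receive P_s = P_b - 4 = 30.2.
The welfare triangle lost has base Q* - Q_t = 0.8 and height t = 4, so DWL = (1/2)(0.8)(4) = 1.6.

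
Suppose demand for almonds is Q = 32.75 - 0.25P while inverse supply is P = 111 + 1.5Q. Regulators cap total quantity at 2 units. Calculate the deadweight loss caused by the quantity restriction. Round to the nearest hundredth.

7.36

Rewriting demand in inverse form: P = 131 - 4Q.
Unrestricted equilibrium: Q* = (131 - 111)/(4 + 1.5) = 3.6364.
At Q = 2 the demand price is 131 - 4(2) = 123 and the supply price is 111 + 1.5(2) = 114.
Deadweight loss is the triangle between the curves from 2 to 3.6364: (1/2)(123 - 114)(3.6364 - 2) = 7.3636.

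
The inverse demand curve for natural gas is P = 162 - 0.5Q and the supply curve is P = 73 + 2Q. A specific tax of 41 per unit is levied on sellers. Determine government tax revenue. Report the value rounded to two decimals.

787.20

Without the tax, 162 - 0.5Q = 73 + 2Q so Q* = 35.6 and P* = 144.2.
A tax on sellers shifts supply up by 41: 162 - 0.5Q = 73 + 2Q + 41, so Q_t = 19.2. Buyers pay P_b = 152.4; sellers receive P_s = P_b - 41 = 111.4.
Tax revenue = t x Q_t = 41 x 19.2 = 787.2.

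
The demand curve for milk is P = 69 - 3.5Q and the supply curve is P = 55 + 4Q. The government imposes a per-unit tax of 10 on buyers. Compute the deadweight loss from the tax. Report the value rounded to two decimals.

6.67

Without the tax, 69 - 3.5Q = 55 + 4Q so Q* = 1.8667 and P* = 62.4667.
A tax on buyers shifts demand down by 10: (69 - 10) - 3.5Q = 55 + 4Q, so Q_t = 0.5333. Buyers pay P_b = 67.1333; sellers receive P_s = P_b - 10 = 57.1333.
Deadweight loss is the triangle between the curves from Q_t to Q*: (1/2)(1.8667 - 0.5333)(10) = 6.6667.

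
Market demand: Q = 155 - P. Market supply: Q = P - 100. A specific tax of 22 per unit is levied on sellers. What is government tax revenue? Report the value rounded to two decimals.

Rewriting demand in inverse form: P = 155 - Q.
Rewriting supply in inverse form: P = 100 + Q.
Without the tax, 155 - Q = 100 + Q so Q* = 27.5 and P* = 127.5.
With the tax, sellers need 22 more per unit: 155 - Q = 100 + Q + 22, so Q_t = 16.5. Buyers pay P_b = 138.5; sellers receive P_s = P_b - 22 = 116.5.
Tax revenue = t x Q_t = 22 x 16.5 = 363.

363.00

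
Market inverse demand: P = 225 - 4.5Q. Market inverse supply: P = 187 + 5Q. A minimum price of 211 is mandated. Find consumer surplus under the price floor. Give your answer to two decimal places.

Free-market equilibrium: 225 - 4.5Q = 187 + 5Q gives Q* = 4, P* = 207.
At P = 211, buyers demand (225 - 211)/4.5 = 3.1111 while sellers would supply more, so the quantity traded is 3.1111 at price 211.
CS is the triangle under demand above 211: (1/2)(3.1111)(225 - 211) = 21.7778.

21.78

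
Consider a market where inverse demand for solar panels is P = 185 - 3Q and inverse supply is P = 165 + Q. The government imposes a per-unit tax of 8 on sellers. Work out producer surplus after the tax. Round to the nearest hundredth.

Without the tax, 185 - 3Q = 165 + Q so Q* = 5 and P* = 170.
With the tax, sellers need 8 more per unit: 185 - 3Q = 165 + Q + 8, so Q_t = 3. Buyers pay P_b = 176; sellers receive P_s = P_b - 8 = 168.
Producer surplus is the triangle above supply below P_s: (1/2)(3)(168 - 165) = 4.5.

4.50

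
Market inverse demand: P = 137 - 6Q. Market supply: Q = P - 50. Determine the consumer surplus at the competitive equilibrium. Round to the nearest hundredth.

Rewriting supply in inverse form: P = 50 + Q.
Set 137 - 6Q = 50 + Q, which gives 87 = 7Q, so Q* = 12.4286 and P* = 137 - 6(12.4286) = 62.4286.
Consumer surplus is the triangle under demand above P*: (1/2)(12.4286)(137 - 62.4286) = (1/2)(12.4286)(74.5714) = 463.4082.

463.41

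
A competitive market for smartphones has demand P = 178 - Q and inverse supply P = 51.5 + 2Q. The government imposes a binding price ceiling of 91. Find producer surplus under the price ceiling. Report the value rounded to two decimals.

390.06

Free-market equilibrium: 178 - Q = 51.5 + 2Q gives Q* = 42.1667, P* = 135.8333.
At the ceiling price 91, quantity supplied is (91 - 51.5)/2 = 19.75; supply is the short side, so Q = 19.75 trades at P = 91.
PS is the triangle above supply below 91: (1/2)(19.75)(91 - 51.5) = 390.0625.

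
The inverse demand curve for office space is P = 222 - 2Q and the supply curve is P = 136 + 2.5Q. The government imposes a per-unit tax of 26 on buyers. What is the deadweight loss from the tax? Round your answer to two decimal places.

Without the tax, 222 - 2Q = 136 + 2.5Q so Q* = 19.1111 and P* = 183.7778.
A tax on buyers shifts demand down by 26: (222 - 26) - 2Q = 136 + 2.5Q, so Q_t = 13.3333. Buyers pay P_b = 195.3333; sellers receive P_s = P_b - 26 = 169.3333.
Deadweight loss is the triangle between the curves from Q_t to Q*: (1/2)(19.1111 - 13.3333)(26) = 75.1111.

75.11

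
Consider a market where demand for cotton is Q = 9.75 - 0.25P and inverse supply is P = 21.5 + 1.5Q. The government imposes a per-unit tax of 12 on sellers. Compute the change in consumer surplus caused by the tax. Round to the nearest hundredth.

Rewriting demand in inverse form: P = 39 - 4Q.
Without the tax, 39 - 4Q = 21.5 + 1.5Q so Q* = 3.1818 and P* = 26.2727.
With the tax, sellers need 12 more per unit: 39 - 4Q = 21.5 + 1.5Q + 12, so Q_t = 1. Buyers pay P_b = 35; sellers receive P_s = P_b - 12 = 23.
Consumers lose the trapezoid between P* and P_b out to Q_t plus the triangle from Q_t to Q*: change in CS = 2 - 20.2479 = -18.2479.

-18.25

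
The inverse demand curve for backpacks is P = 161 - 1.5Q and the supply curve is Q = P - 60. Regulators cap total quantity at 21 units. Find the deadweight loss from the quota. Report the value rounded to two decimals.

470.45

Rewriting supply in inverse form: P = 60 + Q.
Without the quota, 161 - 1.5Q = 60 + Q gives Q* = 40.4.
At Q = 21 the demand price is 161 - 1.5(21) = 129.5 and the supply price is 60 + (21) = 81.
Deadweight loss is the triangle between the curves from 21 to 40.4: (1/2)(129.5 - 81)(40.4 - 21) = 470.45.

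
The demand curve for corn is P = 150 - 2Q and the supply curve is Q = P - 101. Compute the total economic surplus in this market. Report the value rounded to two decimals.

400.17

Rewriting supply in inverse form: P = 101 + Q.
Equilibrium: 150 - 2Q = 101 + Q, so Q* = 16.3333 and P* = 117.3333.
Total surplus is the full triangle between the curves from 0 to Q*: (1/2)(16.3333)(150 - 101) = 400.1667.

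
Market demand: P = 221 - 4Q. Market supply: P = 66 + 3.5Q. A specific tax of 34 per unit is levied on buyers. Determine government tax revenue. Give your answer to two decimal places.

Without the tax, 221 - 4Q = 66 + 3.5Q so Q* = 20.6667 and P* = 138.3333.
A tax on buyers shifts demand down by 34: (221 - 34) - 4Q = 66 + 3.5Q, so Q_t = 16.1333. Buyers pay P_b = 156.4667; sellers receive P_s = P_b - 34 = 122.4667.
Tax revenue = t x Q_t = 34 x 16.1333 = 548.5333.

548.53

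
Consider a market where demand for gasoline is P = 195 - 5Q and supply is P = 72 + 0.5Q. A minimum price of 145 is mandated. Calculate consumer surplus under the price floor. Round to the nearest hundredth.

Without the control, 195 - 5Q = 72 + 0.5Q so Q* = 22.3636 and P* = 83.1818.
At P = 145, buyers demand (195 - 145)/5 = 10 while sellers would supply more, so the quantity traded is 10 at price 145.
CS is the triangle under demand above 145: (1/2)(10)(195 - 145) = 250.

250.00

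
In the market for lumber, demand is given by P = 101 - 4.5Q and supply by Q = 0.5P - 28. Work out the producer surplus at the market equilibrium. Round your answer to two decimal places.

47.93

Rewriting supply in inverse form: P = 56 + 2Q.
Set 101 - 4.5Q = 56 + 2Q, which gives 45 = 6.5Q, so Q* = 6.9231 and P* = 101 - 4.5(6.9231) = 69.8462.
The supply curve's price intercept is 56, so PS = (1/2)(Q*)(P* - 56) = (1/2)(6.9231)(13.8462) = 47.929.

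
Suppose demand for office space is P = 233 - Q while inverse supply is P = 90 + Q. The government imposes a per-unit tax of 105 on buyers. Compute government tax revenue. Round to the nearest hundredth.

Without the tax, 233 - Q = 90 + Q so Q* = 71.5 and P* = 161.5.
With the tax, buyers' net willingness to pay falls by 105: (233 - 105) - Q = 90 + Q, so Q_t = 19. Buyers pay P_b = 214; sellers receive P_s = P_b - 105 = 109.
Revenue is the tax times quantity traded: 105 x 19 = 1995.

1995.00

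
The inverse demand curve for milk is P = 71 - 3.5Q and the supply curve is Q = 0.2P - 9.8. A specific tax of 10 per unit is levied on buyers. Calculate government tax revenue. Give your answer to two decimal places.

14.12

Rewriting supply in inverse form: P = 49 + 5Q.
Pre-tax equilibrium: 71 - 3.5Q = 49 + 5Q gives Q* = 2.5882, P* = 61.9412.
A tax on buyers shifts demand down by 10: (71 - 10) - 3.5Q = 49 + 5Q, so Q_t = 1.4118. Buyers pay P_b = 66.0588; sellers receive P_s = P_b - 10 = 56.0588.
Revenue is the tax times quantity traded: 10 x 1.4118 = 14.1176.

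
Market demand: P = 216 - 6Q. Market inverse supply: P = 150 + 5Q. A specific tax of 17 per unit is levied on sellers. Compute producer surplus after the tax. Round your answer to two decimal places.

49.61

Without the tax, 216 - 6Q = 150 + 5Q so Q* = 6 and P* = 180.
A tax on sellers shifts supply up by 17: 216 - 6Q = 150 + 5Q + 17, so Q_t = 4.4545. Buyers pay P_b = 189.2727; sellers receive P_s = P_b - 17 = 172.2727.
PS = (1/2)(Q_t)(P_s - 150) = (1/2)(4.4545)(22.2727) = 49.6074.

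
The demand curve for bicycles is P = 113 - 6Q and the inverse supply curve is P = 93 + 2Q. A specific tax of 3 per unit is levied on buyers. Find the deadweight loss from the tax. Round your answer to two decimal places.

Pre-tax equilibrium: 113 - 6Q = 93 + 2Q gives Q* = 2.5, P* = 98.
With the tax, buyers' net willingness to pay falls by 3: (113 - 3) - 6Q = 93 + 2Q, so Q_t = 2.125. Buyers pay P_b = 100.25; sellers receive P_s = P_b - 3 = 97.25.
The welfare triangle lost has base Q* - Q_t = 0.375 and height t = 3, so DWL = (1/2)(0.375)(3) = 0.5625.

0.56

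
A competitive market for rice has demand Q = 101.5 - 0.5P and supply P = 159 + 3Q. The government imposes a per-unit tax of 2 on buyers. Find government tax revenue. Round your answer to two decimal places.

16.80

Rewriting demand in inverse form: P = 203 - 2Q.
Pre-tax equilibrium: 203 - 2Q = 159 + 3Q gives Q* = 8.8, P* = 185.4.
A tax on buyers shifts demand down by 2: (203 - 2) - 2Q = 159 + 3Q, so Q_t = 8.4. Buyers pay P_b = 186.2; sellers receive P_s = P_b - 2 = 184.2.
Revenue is the tax times quantity traded: 2 x 8.4 = 16.8.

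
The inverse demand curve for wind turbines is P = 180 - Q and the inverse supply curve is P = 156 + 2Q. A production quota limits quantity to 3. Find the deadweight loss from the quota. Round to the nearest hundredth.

Unrestricted equilibrium: Q* = (180 - 156)/(1 + 2) = 8.
At Q = 3 the demand price is 180 - (3) = 177 and the supply price is 156 + 2(3) = 162.
DWL = (1/2)(gap between curves at 3) x (Q* - 3) = (1/2)(15)(5) = 37.5.

37.50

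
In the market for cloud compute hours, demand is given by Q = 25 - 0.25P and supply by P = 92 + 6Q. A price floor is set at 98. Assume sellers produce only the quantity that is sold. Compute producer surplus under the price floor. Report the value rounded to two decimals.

Rewriting demand in inverse form: P = 100 - 4Q.
Without the control, 100 - 4Q = 92 + 6Q so Q* = 0.8 and P* = 96.8.
At the floor price 98, quantity demanded is (100 - 98)/4 = 0.5; demand is the short side, so Q = 0.5 trades at P = 98.
The supply price at Q = 0.5 is 95. PS is the trapezoid between 98 and supply over [0, 0.5]: (1/2)[(98 - 92) + (98 - 95)](0.5) = 2.25.

2.25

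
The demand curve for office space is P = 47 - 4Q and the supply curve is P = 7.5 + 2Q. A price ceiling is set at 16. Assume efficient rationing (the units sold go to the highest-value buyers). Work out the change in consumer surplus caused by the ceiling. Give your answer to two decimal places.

8.94

Without the control, 47 - 4Q = 7.5 + 2Q so Q* = 6.5833 and P* = 20.6667.
At the ceiling price 16, quantity supplied is (16 - 7.5)/2 = 4.25; supply is the short side, so Q = 4.25 trades at P = 16.
CS goes from (1/2)(6.5833)(26.3333) = 86.6806 to 95.625 (computed as (47 - 16)(4.25) - (1/2)(4)(4.25)^2), a change of 8.9444.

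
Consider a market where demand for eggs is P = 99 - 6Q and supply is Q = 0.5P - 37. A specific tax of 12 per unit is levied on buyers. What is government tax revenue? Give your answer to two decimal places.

19.50

Rewriting supply in inverse form: P = 74 + 2Q.
Pre-tax equilibrium: 99 - 6Q = 74 + 2Q gives Q* = 3.125, P* = 80.25.
With the tax, buyers' net willingness to pay falls by 12: (99 - 12) - 6Q = 74 + 2Q, so Q_t = 1.625. Buyers pay P_b = 89.25; sellers receive P_s = P_b - 12 = 77.25.
Revenue is the tax times quantity traded: 12 x 1.625 = 19.5.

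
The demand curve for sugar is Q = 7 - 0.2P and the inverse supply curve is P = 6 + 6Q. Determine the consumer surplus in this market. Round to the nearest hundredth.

17.38

Rewriting demand in inverse form: P = 35 - 5Q.
Setting demand equal to supply, 29 = 11Q, so Q* = 2.6364 and P* = 21.8182.
Consumer surplus is the triangle under demand above P*: (1/2)(2.6364)(35 - 21.8182) = (1/2)(2.6364)(13.1818) = 17.376.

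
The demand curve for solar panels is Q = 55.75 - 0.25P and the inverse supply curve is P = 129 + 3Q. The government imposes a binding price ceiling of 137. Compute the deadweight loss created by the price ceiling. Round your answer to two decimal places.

405.37

Rewriting demand in inverse form: P = 223 - 4Q.
Without the control, 223 - 4Q = 129 + 3Q so Q* = 13.4286 and P* = 169.2857.
At P = 137, sellers supply (137 - 129)/3 = 2.6667 while buyers want more, so the quantity traded is 2.6667 at price 137.
The lost-trades triangle has base Q* - 2.6667 = 10.7619 and height equal to the gap between the curves at Q = 2.6667, which is 212.3333 - 137 = 75.3333. DWL = (1/2)(10.7619)(75.3333) = 405.3651.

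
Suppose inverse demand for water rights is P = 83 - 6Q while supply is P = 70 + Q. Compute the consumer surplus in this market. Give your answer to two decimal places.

10.35

Setting demand equal to supply, 13 = 7Q, so Q* = 1.8571 and P* = 71.8571.
CS is the area between the demand curve and P* from 0 to Q*: (1/2)(1.8571)(11.1429) = 10.3469.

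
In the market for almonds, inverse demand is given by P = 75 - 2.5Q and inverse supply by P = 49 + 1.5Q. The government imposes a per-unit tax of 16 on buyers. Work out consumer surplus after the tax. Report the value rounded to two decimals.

Without the tax, 75 - 2.5Q = 49 + 1.5Q so Q* = 6.5 and P* = 58.75.
A tax on buyers shifts demand down by 16: (75 - 16) - 2.5Q = 49 + 1.5Q, so Q_t = 2.5. Buyers pay P_b = 68.75; sellers receive P_s = P_b - 16 = 52.75.
Consumer surplus is the triangle under demand above P_b: (1/2)(2.5)(75 - 68.75) = 7.8125.

7.81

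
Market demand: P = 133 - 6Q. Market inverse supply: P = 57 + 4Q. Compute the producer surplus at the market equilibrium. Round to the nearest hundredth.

115.52

Setting demand equal to supply, 76 = 10Q, so Q* = 7.6 and P* = 87.4.
Producer surplus is the triangle above supply below P*: (1/2)(7.6)(87.4 - 57) = (1/2)(7.6)(30.4) = 115.52.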